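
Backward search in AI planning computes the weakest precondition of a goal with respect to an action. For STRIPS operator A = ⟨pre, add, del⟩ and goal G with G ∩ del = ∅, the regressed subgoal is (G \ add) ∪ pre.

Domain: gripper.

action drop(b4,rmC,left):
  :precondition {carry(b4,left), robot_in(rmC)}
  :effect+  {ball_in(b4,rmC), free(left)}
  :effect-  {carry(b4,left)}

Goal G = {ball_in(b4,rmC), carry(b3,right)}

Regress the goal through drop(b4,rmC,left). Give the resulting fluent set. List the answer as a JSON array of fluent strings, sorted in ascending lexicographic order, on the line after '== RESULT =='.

Compute (G \ add) ∪ pre:
  G ∩ del = {}  (empty — regression defined)
  G \ add = {ball_in(b4,rmC), carry(b3,right)} \ {ball_in(b4,rmC), free(left)} = {carry(b3,right)}
  ∪ pre   = {carry(b3,right)} ∪ {carry(b4,left), robot_in(rmC)}
          = {carry(b3,right), carry(b4,left), robot_in(rmC)}

== RESULT ==
["carry(b3,right)", "carry(b4,left)", "robot_in(rmC)"]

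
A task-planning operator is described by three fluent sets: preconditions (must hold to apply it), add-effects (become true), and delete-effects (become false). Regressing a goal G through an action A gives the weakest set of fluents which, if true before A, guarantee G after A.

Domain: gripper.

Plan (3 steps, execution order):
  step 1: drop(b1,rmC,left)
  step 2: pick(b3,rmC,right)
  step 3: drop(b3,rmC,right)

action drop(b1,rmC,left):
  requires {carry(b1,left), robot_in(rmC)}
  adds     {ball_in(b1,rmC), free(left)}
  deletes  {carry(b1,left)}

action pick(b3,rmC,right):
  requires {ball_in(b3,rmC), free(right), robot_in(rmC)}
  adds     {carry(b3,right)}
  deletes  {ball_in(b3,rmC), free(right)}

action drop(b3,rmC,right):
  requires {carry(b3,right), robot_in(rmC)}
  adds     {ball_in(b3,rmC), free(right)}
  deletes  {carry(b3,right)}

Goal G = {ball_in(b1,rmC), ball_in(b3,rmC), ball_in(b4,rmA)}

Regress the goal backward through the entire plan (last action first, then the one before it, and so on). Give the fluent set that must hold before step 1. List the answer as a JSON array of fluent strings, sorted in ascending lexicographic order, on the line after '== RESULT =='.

Work backward from the goal:
  through step 3 (drop(b3,rmC,right)): drop {ball_in(b3,rmC)}, keep {ball_in(b1,rmC), ball_in(b4,rmA)}, require {carry(b3,right), robot_in(rmC)}
    → {ball_in(b1,rmC), ball_in(b4,rmA), carry(b3,right), robot_in(rmC)}
  through step 2 (pick(b3,rmC,right)): drop {carry(b3,right)}, keep {ball_in(b1,rmC), ball_in(b4,rmA), robot_in(rmC)}, require {ball_in(b3,rmC), free(right), robot_in(rmC)}
    → {ball_in(b1,rmC), ball_in(b3,rmC), ball_in(b4,rmA), free(right), robot_in(rmC)}
  through step 1 (drop(b1,rmC,left)): drop {ball_in(b1,rmC)}, keep {ball_in(b3,rmC), ball_in(b4,rmA), free(right), robot_in(rmC)}, require {carry(b1,left), robot_in(rmC)}
    → {ball_in(b3,rmC), ball_in(b4,rmA), carry(b1,left), free(right), robot_in(rmC)}

== RESULT ==
["ball_in(b3,rmC)", "ball_in(b4,rmA)", "carry(b1,left)", "free(right)", "robot_in(rmC)"]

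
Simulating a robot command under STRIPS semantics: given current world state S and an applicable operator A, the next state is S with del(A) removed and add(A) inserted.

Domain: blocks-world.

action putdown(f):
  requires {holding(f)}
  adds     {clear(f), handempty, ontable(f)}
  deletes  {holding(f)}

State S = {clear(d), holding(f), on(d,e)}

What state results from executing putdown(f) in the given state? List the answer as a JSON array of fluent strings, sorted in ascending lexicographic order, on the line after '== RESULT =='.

Progress:
  pre ⊆ S: {holding(f)} ⊆ S  — applicable
  S \ del = {clear(d), on(d,e)}
  ∪ add   = {clear(d), clear(f), handempty, on(d,e), ontable(f)}

== RESULT ==
["clear(d)", "clear(f)", "handempty", "on(d,e)", "ontable(f)"]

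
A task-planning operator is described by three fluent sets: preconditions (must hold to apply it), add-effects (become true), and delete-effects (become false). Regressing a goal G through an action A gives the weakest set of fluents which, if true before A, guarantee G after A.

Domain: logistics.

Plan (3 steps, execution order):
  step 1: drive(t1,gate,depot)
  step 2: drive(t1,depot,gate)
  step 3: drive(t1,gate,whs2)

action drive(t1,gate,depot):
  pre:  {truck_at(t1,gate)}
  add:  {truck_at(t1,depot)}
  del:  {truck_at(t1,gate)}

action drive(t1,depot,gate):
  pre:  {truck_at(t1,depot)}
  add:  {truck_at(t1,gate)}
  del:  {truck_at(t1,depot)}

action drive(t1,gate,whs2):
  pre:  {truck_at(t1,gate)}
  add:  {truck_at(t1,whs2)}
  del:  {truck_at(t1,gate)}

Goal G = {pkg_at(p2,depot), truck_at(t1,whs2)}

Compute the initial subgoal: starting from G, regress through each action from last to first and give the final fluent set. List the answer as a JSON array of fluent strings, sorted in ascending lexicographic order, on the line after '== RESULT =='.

Regress step by step:
  through step 3 (drive(t1,gate,whs2)): drop {truck_at(t1,whs2)}, keep {pkg_at(p2,depot)}, require {truck_at(t1,gate)}
    → {pkg_at(p2,depot), truck_at(t1,gate)}
  through step 2 (drive(t1,depot,gate)): drop {truck_at(t1,gate)}, keep {pkg_at(p2,depot)}, require {truck_at(t1,depot)}
    → {pkg_at(p2,depot), truck_at(t1,depot)}
  through step 1 (drive(t1,gate,depot)): drop {truck_at(t1,depot)}, keep {pkg_at(p2,depot)}, require {truck_at(t1,gate)}
    → {pkg_at(p2,depot), truck_at(t1,gate)}

== RESULT ==
["pkg_at(p2,depot)", "truck_at(t1,gate)"]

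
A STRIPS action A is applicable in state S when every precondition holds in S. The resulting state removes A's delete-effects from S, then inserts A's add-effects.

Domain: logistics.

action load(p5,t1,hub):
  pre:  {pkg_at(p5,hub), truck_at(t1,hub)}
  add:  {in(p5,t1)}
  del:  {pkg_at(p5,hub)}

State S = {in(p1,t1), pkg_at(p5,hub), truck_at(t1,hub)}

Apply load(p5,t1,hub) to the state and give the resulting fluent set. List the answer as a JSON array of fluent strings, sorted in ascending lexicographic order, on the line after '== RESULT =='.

Compute (S \ del) ∪ add:
  pre ⊆ S: {pkg_at(p5,hub), truck_at(t1,hub)} ⊆ S  — applicable
  S \ del = {in(p1,t1), truck_at(t1,hub)}
  ∪ add   = {in(p1,t1), in(p5,t1), truck_at(t1,hub)}

== RESULT ==
["in(p1,t1)", "in(p5,t1)", "truck_at(t1,hub)"]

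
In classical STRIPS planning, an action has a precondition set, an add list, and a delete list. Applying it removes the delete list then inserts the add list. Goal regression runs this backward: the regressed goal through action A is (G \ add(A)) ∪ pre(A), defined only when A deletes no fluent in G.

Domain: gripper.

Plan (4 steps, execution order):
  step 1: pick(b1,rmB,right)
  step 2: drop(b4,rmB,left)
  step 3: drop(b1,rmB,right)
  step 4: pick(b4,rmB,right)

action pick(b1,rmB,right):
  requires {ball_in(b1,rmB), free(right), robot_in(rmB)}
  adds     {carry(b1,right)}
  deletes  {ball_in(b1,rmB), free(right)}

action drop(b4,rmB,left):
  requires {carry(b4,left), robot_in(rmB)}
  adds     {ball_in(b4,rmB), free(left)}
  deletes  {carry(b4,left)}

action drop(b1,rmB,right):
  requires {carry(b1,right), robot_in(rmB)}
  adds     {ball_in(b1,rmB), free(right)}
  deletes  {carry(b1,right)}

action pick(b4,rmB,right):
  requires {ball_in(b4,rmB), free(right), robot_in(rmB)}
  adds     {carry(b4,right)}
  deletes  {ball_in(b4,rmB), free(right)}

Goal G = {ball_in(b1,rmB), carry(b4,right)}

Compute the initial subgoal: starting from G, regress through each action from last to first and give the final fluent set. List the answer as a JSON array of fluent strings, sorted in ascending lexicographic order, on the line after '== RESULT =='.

Work backward from the goal:
  through step 4 (pick(b4,rmB,right)): drop {carry(b4,right)}, keep {ball_in(b1,rmB)}, require {ball_in(b4,rmB), free(right), robot_in(rmB)}
    → {ball_in(b1,rmB), ball_in(b4,rmB), free(right), robot_in(rmB)}
  through step 3 (drop(b1,rmB,right)): drop {ball_in(b1,rmB), free(right)}, keep {ball_in(b4,rmB), robot_in(rmB)}, require {carry(b1,right), robot_in(rmB)}
    → {ball_in(b4,rmB), carry(b1,right), robot_in(rmB)}
  through step 2 (drop(b4,rmB,left)): drop {ball_in(b4,rmB)}, keep {carry(b1,right), robot_in(rmB)}, require {carry(b4,left), robot_in(rmB)}
    → {carry(b1,right), carry(b4,left), robot_in(rmB)}
  through step 1 (pick(b1,rmB,right)): drop {carry(b1,right)}, keep {carry(b4,left), robot_in(rmB)}, require {ball_in(b1,rmB), free(right), robot_in(rmB)}
    → {ball_in(b1,rmB), carry(b4,left), free(right), robot_in(rmB)}

== RESULT ==
["ball_in(b1,rmB)", "carry(b4,left)", "free(right)", "robot_in(rmB)"]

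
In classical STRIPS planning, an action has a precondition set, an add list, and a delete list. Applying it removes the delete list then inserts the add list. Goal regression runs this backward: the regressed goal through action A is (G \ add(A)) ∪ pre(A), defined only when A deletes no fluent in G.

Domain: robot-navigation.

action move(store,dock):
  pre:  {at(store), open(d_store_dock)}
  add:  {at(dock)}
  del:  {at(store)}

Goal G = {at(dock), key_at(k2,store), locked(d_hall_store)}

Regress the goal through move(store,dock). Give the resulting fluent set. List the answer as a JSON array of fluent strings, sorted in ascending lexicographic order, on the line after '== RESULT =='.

Compute (G \ add) ∪ pre:
  G ∩ del = {}  (empty — regression defined)
  G \ add = {at(dock), key_at(k2,store), locked(d_hall_store)} \ {at(dock)} = {key_at(k2,store), locked(d_hall_store)}
  ∪ pre   = {key_at(k2,store), locked(d_hall_store)} ∪ {at(store), open(d_store_dock)}
          = {at(store), key_at(k2,store), locked(d_hall_store), open(d_store_dock)}

== RESULT ==
["at(store)", "key_at(k2,store)", "locked(d_hall_store)", "open(d_store_dock)"]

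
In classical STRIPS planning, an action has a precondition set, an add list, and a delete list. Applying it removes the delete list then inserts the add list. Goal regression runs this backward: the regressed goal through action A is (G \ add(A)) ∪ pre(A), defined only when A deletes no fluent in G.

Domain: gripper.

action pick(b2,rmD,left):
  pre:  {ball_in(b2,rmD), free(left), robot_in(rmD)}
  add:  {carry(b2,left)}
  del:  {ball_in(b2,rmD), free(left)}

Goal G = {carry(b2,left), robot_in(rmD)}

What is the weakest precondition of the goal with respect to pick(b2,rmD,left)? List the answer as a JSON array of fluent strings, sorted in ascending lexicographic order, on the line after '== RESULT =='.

Regress:
  G ∩ del = {}  (empty — regression defined)
  G \ add = {carry(b2,left), robot_in(rmD)} \ {carry(b2,left)} = {robot_in(rmD)}
  ∪ pre   = {robot_in(rmD)} ∪ {ball_in(b2,rmD), free(left), robot_in(rmD)}
          = {ball_in(b2,rmD), free(left), robot_in(rmD)}

== RESULT ==
["ball_in(b2,rmD)", "free(left)", "robot_in(rmD)"]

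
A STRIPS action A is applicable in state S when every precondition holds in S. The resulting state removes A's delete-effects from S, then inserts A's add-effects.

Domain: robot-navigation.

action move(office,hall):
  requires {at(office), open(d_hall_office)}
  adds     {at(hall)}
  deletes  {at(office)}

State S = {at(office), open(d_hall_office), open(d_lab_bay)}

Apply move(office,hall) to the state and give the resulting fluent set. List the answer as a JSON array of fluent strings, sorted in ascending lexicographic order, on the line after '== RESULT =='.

Compute (S \ del) ∪ add:
  pre ⊆ S: {at(office), open(d_hall_office)} ⊆ S  — applicable
  S \ del = {open(d_hall_office), open(d_lab_bay)}
  ∪ add   = {at(hall), open(d_hall_office), open(d_lab_bay)}

== RESULT ==
["at(hall)", "open(d_hall_office)", "open(d_lab_bay)"]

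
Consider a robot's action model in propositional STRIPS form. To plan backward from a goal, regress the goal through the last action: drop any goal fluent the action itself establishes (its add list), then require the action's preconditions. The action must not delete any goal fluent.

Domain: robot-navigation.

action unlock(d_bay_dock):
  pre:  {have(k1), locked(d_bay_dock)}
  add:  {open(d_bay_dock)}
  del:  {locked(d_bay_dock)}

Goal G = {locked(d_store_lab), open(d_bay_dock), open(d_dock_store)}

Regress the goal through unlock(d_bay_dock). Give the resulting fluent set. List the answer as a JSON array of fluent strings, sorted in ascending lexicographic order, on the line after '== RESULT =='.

Regress:
  G ∩ del = {}  (empty — regression defined)
  G \ add = {locked(d_store_lab), open(d_bay_dock), open(d_dock_store)} \ {open(d_bay_dock)} = {locked(d_store_lab), open(d_dock_store)}
  ∪ pre   = {locked(d_store_lab), open(d_dock_store)} ∪ {have(k1), locked(d_bay_dock)}
          = {have(k1), locked(d_bay_dock), locked(d_store_lab), open(d_dock_store)}

== RESULT ==
["have(k1)", "locked(d_bay_dock)", "locked(d_store_lab)", "open(d_dock_store)"]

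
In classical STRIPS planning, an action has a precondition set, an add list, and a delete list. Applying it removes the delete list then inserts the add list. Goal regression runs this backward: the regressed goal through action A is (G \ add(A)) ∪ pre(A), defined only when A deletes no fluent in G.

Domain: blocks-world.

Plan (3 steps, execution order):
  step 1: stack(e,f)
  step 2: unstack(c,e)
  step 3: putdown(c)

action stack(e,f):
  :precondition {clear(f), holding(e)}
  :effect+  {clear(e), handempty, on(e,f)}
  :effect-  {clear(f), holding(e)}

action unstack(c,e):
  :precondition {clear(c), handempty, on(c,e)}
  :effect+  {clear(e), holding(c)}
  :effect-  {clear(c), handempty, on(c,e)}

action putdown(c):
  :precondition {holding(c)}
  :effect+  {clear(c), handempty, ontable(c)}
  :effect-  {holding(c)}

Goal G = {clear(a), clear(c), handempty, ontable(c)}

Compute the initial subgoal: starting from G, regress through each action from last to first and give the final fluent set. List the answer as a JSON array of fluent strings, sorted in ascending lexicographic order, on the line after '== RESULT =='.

Work backward from the goal:
  through step 3 (putdown(c)): drop {clear(c), handempty, ontable(c)}, keep {clear(a)}, require {holding(c)}
    → {clear(a), holding(c)}
  through step 2 (unstack(c,e)): drop {holding(c)}, keep {clear(a)}, require {clear(c), handempty, on(c,e)}
    → {clear(a), clear(c), handempty, on(c,e)}
  through step 1 (stack(e,f)): drop {handempty}, keep {clear(a), clear(c), on(c,e)}, require {clear(f), holding(e)}
    → {clear(a), clear(c), clear(f), holding(e), on(c,e)}

== RESULT ==
["clear(a)", "clear(c)", "clear(f)", "holding(e)", "on(c,e)"]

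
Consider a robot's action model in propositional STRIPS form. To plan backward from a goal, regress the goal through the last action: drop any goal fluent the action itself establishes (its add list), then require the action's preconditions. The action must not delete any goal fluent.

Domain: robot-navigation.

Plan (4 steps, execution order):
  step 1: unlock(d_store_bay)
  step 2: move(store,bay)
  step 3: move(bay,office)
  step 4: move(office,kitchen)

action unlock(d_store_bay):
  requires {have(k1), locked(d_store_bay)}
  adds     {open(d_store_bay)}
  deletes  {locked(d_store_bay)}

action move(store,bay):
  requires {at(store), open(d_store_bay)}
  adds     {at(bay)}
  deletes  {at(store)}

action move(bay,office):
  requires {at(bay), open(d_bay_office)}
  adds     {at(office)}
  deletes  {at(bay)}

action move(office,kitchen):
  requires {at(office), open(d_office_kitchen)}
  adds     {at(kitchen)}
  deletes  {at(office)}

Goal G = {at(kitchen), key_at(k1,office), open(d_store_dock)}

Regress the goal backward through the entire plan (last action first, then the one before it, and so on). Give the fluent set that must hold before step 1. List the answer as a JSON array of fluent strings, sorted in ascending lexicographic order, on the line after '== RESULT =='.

Regress step by step:
  through step 4 (move(office,kitchen)): drop {at(kitchen)}, keep {key_at(k1,office), open(d_store_dock)}, require {at(office), open(d_office_kitchen)}
    → {at(office), key_at(k1,office), open(d_office_kitchen), open(d_store_dock)}
  through step 3 (move(bay,office)): drop {at(office)}, keep {key_at(k1,office), open(d_office_kitchen), open(d_store_dock)}, require {at(bay), open(d_bay_office)}
    → {at(bay), key_at(k1,office), open(d_bay_office), open(d_office_kitchen), open(d_store_dock)}
  through step 2 (move(store,bay)): drop {at(bay)}, keep {key_at(k1,office), open(d_bay_office), open(d_office_kitchen), open(d_store_dock)}, require {at(store), open(d_store_bay)}
    → {at(store), key_at(k1,office), open(d_bay_office), open(d_office_kitchen), open(d_store_bay), open(d_store_dock)}
  through step 1 (unlock(d_store_bay)): drop {open(d_store_bay)}, keep {at(store), key_at(k1,office), open(d_bay_office), open(d_office_kitchen), open(d_store_dock)}, require {have(k1), locked(d_store_bay)}
    → {at(store), have(k1), key_at(k1,office), locked(d_store_bay), open(d_bay_office), open(d_office_kitchen), open(d_store_dock)}

== RESULT ==
["at(store)", "have(k1)", "key_at(k1,office)", "locked(d_store_bay)", "open(d_bay_office)", "open(d_office_kitchen)", "open(d_store_dock)"]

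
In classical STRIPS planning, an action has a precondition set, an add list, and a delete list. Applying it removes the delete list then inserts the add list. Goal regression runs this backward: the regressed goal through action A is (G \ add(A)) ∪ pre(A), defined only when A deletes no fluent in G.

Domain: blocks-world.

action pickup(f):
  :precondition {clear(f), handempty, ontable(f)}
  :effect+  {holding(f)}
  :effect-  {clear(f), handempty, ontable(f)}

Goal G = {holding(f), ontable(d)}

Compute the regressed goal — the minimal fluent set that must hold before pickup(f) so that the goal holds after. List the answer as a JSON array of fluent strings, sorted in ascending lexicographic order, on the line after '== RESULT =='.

Compute (G \ add) ∪ pre:
  G ∩ del = {}  (empty — regression defined)
  G \ add = {holding(f), ontable(d)} \ {holding(f)} = {ontable(d)}
  ∪ pre   = {ontable(d)} ∪ {clear(f), handempty, ontable(f)}
          = {clear(f), handempty, ontable(d), ontable(f)}

== RESULT ==
["clear(f)", "handempty", "ontable(d)", "ontable(f)"]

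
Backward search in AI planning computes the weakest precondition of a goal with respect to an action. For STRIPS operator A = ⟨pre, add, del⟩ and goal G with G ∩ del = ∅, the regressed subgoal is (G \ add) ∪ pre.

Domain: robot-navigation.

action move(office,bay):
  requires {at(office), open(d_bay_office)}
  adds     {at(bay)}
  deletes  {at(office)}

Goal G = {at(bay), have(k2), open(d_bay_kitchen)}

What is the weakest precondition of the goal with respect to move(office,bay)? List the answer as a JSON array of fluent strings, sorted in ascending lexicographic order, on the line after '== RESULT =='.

Regress:
  G ∩ del = {}  (empty — regression defined)
  G \ add = {at(bay), have(k2), open(d_bay_kitchen)} \ {at(bay)} = {have(k2), open(d_bay_kitchen)}
  ∪ pre   = {have(k2), open(d_bay_kitchen)} ∪ {at(office), open(d_bay_office)}
          = {at(office), have(k2), open(d_bay_kitchen), open(d_bay_office)}

== RESULT ==
["at(office)", "have(k2)", "open(d_bay_kitchen)", "open(d_bay_office)"]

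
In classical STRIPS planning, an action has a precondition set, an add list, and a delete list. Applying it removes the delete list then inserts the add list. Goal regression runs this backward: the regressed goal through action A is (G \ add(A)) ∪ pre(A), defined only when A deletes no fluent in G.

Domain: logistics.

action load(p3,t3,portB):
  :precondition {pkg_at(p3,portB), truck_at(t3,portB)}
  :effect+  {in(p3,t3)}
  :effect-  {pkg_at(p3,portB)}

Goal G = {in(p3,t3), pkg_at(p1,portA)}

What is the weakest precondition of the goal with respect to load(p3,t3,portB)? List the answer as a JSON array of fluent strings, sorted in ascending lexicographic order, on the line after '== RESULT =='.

Regress:
  G ∩ del = {}  (empty — regression defined)
  G \ add = {in(p3,t3), pkg_at(p1,portA)} \ {in(p3,t3)} = {pkg_at(p1,portA)}
  ∪ pre   = {pkg_at(p1,portA)} ∪ {pkg_at(p3,portB), truck_at(t3,portB)}
          = {pkg_at(p1,portA), pkg_at(p3,portB), truck_at(t3,portB)}

== RESULT ==
["pkg_at(p1,portA)", "pkg_at(p3,portB)", "truck_at(t3,portB)"]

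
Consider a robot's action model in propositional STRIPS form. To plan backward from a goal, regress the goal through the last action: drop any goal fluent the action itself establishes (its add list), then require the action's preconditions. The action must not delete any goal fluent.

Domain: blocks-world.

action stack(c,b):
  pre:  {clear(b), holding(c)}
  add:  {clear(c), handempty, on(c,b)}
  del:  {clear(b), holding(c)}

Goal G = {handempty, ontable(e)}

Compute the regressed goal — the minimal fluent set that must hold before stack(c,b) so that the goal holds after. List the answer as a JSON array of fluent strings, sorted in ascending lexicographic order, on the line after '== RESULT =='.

Regress:
  G ∩ del = {}  (empty — regression defined)
  G \ add = {handempty, ontable(e)} \ {clear(c), handempty, on(c,b)} = {ontable(e)}
  ∪ pre   = {ontable(e)} ∪ {clear(b), holding(c)}
          = {clear(b), holding(c), ontable(e)}

== RESULT ==
["clear(b)", "holding(c)", "ontable(e)"]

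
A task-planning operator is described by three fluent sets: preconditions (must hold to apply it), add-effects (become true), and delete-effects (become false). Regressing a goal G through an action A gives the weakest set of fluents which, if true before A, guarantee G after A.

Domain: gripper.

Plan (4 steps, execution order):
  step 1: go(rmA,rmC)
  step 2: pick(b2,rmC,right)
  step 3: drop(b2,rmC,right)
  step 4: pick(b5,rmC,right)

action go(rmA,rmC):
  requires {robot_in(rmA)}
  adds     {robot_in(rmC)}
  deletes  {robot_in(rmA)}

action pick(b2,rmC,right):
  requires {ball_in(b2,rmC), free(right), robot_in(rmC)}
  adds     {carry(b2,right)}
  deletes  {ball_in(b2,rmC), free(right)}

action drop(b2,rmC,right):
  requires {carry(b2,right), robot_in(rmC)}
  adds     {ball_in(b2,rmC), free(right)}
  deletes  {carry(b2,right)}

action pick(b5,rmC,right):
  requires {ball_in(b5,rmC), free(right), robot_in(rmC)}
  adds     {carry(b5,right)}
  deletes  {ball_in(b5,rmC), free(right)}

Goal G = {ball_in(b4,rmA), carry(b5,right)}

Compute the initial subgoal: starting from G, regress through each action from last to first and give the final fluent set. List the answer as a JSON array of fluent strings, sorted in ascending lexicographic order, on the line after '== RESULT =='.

Regress step by step:
  through step 4 (pick(b5,rmC,right)): drop {carry(b5,right)}, keep {ball_in(b4,rmA)}, require {ball_in(b5,rmC), free(right), robot_in(rmC)}
    → {ball_in(b4,rmA), ball_in(b5,rmC), free(right), robot_in(rmC)}
  through step 3 (drop(b2,rmC,right)): drop {free(right)}, keep {ball_in(b4,rmA), ball_in(b5,rmC), robot_in(rmC)}, require {carry(b2,right), robot_in(rmC)}
    → {ball_in(b4,rmA), ball_in(b5,rmC), carry(b2,right), robot_in(rmC)}
  through step 2 (pick(b2,rmC,right)): drop {carry(b2,right)}, keep {ball_in(b4,rmA), ball_in(b5,rmC), robot_in(rmC)}, require {ball_in(b2,rmC), free(right), robot_in(rmC)}
    → {ball_in(b2,rmC), ball_in(b4,rmA), ball_in(b5,rmC), free(right), robot_in(rmC)}
  through step 1 (go(rmA,rmC)): drop {robot_in(rmC)}, keep {ball_in(b2,rmC), ball_in(b4,rmA), ball_in(b5,rmC), free(right)}, require {robot_in(rmA)}
    → {ball_in(b2,rmC), ball_in(b4,rmA), ball_in(b5,rmC), free(right), robot_in(rmA)}

== RESULT ==
["ball_in(b2,rmC)", "ball_in(b4,rmA)", "ball_in(b5,rmC)", "free(right)", "robot_in(rmA)"]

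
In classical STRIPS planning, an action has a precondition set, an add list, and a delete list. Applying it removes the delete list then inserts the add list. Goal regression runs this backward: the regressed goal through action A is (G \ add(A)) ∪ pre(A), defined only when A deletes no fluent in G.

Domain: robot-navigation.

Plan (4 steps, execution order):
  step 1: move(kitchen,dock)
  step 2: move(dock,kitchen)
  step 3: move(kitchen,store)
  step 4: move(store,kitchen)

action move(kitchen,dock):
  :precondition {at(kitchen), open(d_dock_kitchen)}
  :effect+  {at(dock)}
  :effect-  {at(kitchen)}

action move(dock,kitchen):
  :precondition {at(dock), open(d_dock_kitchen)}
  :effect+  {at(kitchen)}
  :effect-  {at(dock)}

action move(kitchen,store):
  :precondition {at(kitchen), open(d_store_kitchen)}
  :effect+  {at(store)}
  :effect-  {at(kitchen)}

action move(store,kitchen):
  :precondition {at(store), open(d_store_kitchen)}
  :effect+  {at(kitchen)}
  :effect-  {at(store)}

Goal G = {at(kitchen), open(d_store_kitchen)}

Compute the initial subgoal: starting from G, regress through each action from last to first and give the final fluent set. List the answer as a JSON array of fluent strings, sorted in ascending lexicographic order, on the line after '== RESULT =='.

Work backward from the goal:
  through step 4 (move(store,kitchen)): drop {at(kitchen)}, keep {open(d_store_kitchen)}, require {at(store), open(d_store_kitchen)}
    → {at(store), open(d_store_kitchen)}
  through step 3 (move(kitchen,store)): drop {at(store)}, keep {open(d_store_kitchen)}, require {at(kitchen), open(d_store_kitchen)}
    → {at(kitchen), open(d_store_kitchen)}
  through step 2 (move(dock,kitchen)): drop {at(kitchen)}, keep {open(d_store_kitchen)}, require {at(dock), open(d_dock_kitchen)}
    → {at(dock), open(d_dock_kitchen), open(d_store_kitchen)}
  through step 1 (move(kitchen,dock)): drop {at(dock)}, keep {open(d_dock_kitchen), open(d_store_kitchen)}, require {at(kitchen), open(d_dock_kitchen)}
    → {at(kitchen), open(d_dock_kitchen), open(d_store_kitchen)}

== RESULT ==
["at(kitchen)", "open(d_dock_kitchen)", "open(d_store_kitchen)"]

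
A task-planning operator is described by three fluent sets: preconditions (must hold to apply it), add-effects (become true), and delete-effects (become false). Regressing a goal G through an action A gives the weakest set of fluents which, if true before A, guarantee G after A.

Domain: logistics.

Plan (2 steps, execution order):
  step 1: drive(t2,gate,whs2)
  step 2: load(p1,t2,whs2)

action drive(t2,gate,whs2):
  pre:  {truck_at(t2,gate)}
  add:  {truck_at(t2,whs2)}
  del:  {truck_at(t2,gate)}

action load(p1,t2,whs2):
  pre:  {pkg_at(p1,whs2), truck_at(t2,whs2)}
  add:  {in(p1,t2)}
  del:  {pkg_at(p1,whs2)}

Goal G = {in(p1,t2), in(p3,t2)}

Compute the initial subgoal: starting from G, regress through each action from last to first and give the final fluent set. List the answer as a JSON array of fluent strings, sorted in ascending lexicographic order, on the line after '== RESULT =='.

Work backward from the goal:
  through step 2 (load(p1,t2,whs2)): drop {in(p1,t2)}, keep {in(p3,t2)}, require {pkg_at(p1,whs2), truck_at(t2,whs2)}
    → {in(p3,t2), pkg_at(p1,whs2), truck_at(t2,whs2)}
  through step 1 (drive(t2,gate,whs2)): drop {truck_at(t2,whs2)}, keep {in(p3,t2), pkg_at(p1,whs2)}, require {truck_at(t2,gate)}
    → {in(p3,t2), pkg_at(p1,whs2), truck_at(t2,gate)}

== RESULT ==
["in(p3,t2)", "pkg_at(p1,whs2)", "truck_at(t2,gate)"]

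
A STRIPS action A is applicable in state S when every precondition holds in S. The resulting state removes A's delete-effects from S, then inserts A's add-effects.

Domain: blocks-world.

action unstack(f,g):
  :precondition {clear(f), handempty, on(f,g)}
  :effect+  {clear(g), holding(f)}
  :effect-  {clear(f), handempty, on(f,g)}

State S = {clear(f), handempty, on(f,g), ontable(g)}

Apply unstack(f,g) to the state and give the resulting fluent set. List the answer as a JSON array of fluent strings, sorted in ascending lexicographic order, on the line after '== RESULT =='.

Compute (S \ del) ∪ add:
  pre ⊆ S: {clear(f), handempty, on(f,g)} ⊆ S  — applicable
  S \ del = {ontable(g)}
  ∪ add   = {clear(g), holding(f), ontable(g)}

== RESULT ==
["clear(g)", "holding(f)", "ontable(g)"]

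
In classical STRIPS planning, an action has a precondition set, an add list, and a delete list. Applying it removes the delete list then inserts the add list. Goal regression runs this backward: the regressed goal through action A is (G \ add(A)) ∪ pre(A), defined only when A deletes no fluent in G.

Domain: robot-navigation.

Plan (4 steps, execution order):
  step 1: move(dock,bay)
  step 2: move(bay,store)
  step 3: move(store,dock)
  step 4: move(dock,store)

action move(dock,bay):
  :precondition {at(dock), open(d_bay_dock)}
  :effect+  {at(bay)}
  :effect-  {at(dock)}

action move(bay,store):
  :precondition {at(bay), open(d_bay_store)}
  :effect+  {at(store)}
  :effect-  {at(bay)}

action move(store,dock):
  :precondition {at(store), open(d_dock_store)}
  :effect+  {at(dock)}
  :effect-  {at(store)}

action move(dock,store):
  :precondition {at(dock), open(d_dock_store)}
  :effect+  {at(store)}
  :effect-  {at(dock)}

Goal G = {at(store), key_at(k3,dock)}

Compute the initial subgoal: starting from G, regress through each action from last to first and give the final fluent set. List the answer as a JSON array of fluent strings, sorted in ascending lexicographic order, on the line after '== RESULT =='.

Work backward from the goal:
  through step 4 (move(dock,store)): drop {at(store)}, keep {key_at(k3,dock)}, require {at(dock), open(d_dock_store)}
    → {at(dock), key_at(k3,dock), open(d_dock_store)}
  through step 3 (move(store,dock)): drop {at(dock)}, keep {key_at(k3,dock), open(d_dock_store)}, require {at(store), open(d_dock_store)}
    → {at(store), key_at(k3,dock), open(d_dock_store)}
  through step 2 (move(bay,store)): drop {at(store)}, keep {key_at(k3,dock), open(d_dock_store)}, require {at(bay), open(d_bay_store)}
    → {at(bay), key_at(k3,dock), open(d_bay_store), open(d_dock_store)}
  through step 1 (move(dock,bay)): drop {at(bay)}, keep {key_at(k3,dock), open(d_bay_store), open(d_dock_store)}, require {at(dock), open(d_bay_dock)}
    → {at(dock), key_at(k3,dock), open(d_bay_dock), open(d_bay_store), open(d_dock_store)}

== RESULT ==
["at(dock)", "key_at(k3,dock)", "open(d_bay_dock)", "open(d_bay_store)", "open(d_dock_store)"]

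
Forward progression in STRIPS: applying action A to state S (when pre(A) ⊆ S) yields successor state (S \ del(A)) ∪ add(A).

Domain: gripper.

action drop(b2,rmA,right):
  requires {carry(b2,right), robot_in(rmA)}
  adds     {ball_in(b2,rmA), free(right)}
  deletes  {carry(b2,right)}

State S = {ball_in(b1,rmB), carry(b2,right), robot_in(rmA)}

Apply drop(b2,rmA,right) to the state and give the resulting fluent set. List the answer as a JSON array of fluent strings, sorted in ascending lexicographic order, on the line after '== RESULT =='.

Progress:
  pre ⊆ S: {carry(b2,right), robot_in(rmA)} ⊆ S  — applicable
  S \ del = {ball_in(b1,rmB), robot_in(rmA)}
  ∪ add   = {ball_in(b1,rmB), ball_in(b2,rmA), free(right), robot_in(rmA)}

== RESULT ==
["ball_in(b1,rmB)", "ball_in(b2,rmA)", "free(right)", "robot_in(rmA)"]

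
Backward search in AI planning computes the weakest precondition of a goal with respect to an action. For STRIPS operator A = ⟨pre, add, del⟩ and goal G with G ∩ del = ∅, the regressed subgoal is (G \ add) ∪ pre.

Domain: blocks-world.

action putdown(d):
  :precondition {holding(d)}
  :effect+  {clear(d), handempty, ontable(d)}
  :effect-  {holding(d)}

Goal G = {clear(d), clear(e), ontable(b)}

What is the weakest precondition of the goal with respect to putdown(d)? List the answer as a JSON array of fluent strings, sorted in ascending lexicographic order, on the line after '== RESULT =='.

Compute (G \ add) ∪ pre:
  G ∩ del = {}  (empty — regression defined)
  G \ add = {clear(d), clear(e), ontable(b)} \ {clear(d), handempty, ontable(d)} = {clear(e), ontable(b)}
  ∪ pre   = {clear(e), ontable(b)} ∪ {holding(d)}
          = {clear(e), holding(d), ontable(b)}

== RESULT ==
["clear(e)", "holding(d)", "ontable(b)"]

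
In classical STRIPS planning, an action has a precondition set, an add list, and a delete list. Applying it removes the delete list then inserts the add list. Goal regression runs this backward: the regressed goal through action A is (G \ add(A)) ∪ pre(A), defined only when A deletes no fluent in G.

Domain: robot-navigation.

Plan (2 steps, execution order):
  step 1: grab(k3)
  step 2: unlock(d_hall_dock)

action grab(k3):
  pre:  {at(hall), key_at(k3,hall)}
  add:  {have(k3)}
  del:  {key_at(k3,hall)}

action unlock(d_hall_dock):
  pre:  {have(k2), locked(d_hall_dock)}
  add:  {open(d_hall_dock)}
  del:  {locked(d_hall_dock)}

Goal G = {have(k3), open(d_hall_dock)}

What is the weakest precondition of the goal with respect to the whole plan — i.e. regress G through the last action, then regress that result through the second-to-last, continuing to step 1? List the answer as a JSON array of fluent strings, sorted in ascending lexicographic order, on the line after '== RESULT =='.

Work backward from the goal:
  through step 2 (unlock(d_hall_dock)): drop {open(d_hall_dock)}, keep {have(k3)}, require {have(k2), locked(d_hall_dock)}
    → {have(k2), have(k3), locked(d_hall_dock)}
  through step 1 (grab(k3)): drop {have(k3)}, keep {have(k2), locked(d_hall_dock)}, require {at(hall), key_at(k3,hall)}
    → {at(hall), have(k2), key_at(k3,hall), locked(d_hall_dock)}

== RESULT ==
["at(hall)", "have(k2)", "key_at(k3,hall)", "locked(d_hall_dock)"]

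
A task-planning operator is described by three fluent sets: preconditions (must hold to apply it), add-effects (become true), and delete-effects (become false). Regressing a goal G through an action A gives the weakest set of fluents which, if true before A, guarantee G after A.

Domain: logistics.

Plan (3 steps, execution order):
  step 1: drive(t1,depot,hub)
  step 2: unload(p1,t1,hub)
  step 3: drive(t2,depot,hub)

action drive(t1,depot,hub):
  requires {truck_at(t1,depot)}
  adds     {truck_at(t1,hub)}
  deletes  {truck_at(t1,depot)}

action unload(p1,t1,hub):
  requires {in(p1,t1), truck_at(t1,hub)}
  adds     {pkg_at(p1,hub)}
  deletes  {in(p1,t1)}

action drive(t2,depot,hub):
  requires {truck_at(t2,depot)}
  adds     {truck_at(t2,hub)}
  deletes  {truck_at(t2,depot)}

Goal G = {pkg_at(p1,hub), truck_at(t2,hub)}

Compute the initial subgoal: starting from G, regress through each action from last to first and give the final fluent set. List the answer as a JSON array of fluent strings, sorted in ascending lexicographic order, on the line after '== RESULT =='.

Work backward from the goal:
  through step 3 (drive(t2,depot,hub)): drop {truck_at(t2,hub)}, keep {pkg_at(p1,hub)}, require {truck_at(t2,depot)}
    → {pkg_at(p1,hub), truck_at(t2,depot)}
  through step 2 (unload(p1,t1,hub)): drop {pkg_at(p1,hub)}, keep {truck_at(t2,depot)}, require {in(p1,t1), truck_at(t1,hub)}
    → {in(p1,t1), truck_at(t1,hub), truck_at(t2,depot)}
  through step 1 (drive(t1,depot,hub)): drop {truck_at(t1,hub)}, keep {in(p1,t1), truck_at(t2,depot)}, require {truck_at(t1,depot)}
    → {in(p1,t1), truck_at(t1,depot), truck_at(t2,depot)}

== RESULT ==
["in(p1,t1)", "truck_at(t1,depot)", "truck_at(t2,depot)"]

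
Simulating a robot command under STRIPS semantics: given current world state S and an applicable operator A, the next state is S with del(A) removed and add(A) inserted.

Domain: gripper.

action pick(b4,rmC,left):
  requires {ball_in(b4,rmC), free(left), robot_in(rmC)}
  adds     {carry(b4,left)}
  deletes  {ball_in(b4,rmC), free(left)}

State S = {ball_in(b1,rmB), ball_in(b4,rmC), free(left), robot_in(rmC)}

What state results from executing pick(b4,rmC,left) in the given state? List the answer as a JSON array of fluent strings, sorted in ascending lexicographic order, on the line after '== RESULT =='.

Compute (S \ del) ∪ add:
  pre ⊆ S: {ball_in(b4,rmC), free(left), robot_in(rmC)} ⊆ S  — applicable
  S \ del = {ball_in(b1,rmB), robot_in(rmC)}
  ∪ add   = {ball_in(b1,rmB), carry(b4,left), robot_in(rmC)}

== RESULT ==
["ball_in(b1,rmB)", "carry(b4,left)", "robot_in(rmC)"]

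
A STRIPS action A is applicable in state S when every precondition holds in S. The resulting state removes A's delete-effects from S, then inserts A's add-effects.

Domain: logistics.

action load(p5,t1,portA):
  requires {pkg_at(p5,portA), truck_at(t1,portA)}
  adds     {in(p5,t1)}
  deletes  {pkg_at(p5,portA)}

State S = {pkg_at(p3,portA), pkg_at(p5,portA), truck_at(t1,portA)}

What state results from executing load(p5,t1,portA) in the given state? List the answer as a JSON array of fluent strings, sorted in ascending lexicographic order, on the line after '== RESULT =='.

Progress:
  pre ⊆ S: {pkg_at(p5,portA), truck_at(t1,portA)} ⊆ S  — applicable
  S \ del = {pkg_at(p3,portA), truck_at(t1,portA)}
  ∪ add   = {in(p5,t1), pkg_at(p3,portA), truck_at(t1,portA)}

== RESULT ==
["in(p5,t1)", "pkg_at(p3,portA)", "truck_at(t1,portA)"]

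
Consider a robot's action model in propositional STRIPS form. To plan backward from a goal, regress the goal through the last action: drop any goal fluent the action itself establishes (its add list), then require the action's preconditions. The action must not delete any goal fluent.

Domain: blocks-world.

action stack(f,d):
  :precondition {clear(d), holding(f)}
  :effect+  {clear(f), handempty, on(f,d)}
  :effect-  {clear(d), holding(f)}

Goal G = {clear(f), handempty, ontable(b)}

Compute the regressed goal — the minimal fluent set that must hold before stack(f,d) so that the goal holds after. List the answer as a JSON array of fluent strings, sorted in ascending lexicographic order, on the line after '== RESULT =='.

Regress:
  G ∩ del = {}  (empty — regression defined)
  G \ add = {clear(f), handempty, ontable(b)} \ {clear(f), handempty, on(f,d)} = {ontable(b)}
  ∪ pre   = {ontable(b)} ∪ {clear(d), holding(f)}
          = {clear(d), holding(f), ontable(b)}

== RESULT ==
["clear(d)", "holding(f)", "ontable(b)"]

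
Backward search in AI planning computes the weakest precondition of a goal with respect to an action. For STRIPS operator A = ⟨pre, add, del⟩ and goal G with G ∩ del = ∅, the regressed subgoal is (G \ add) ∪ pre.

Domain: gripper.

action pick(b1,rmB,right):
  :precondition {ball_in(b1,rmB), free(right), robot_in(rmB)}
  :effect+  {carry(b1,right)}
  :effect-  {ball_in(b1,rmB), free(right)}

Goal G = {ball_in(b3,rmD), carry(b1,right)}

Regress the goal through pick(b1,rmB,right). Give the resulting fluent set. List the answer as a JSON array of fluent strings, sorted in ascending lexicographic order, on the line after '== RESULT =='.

Compute (G \ add) ∪ pre:
  G ∩ del = {}  (empty — regression defined)
  G \ add = {ball_in(b3,rmD), carry(b1,right)} \ {carry(b1,right)} = {ball_in(b3,rmD)}
  ∪ pre   = {ball_in(b3,rmD)} ∪ {ball_in(b1,rmB), free(right), robot_in(rmB)}
          = {ball_in(b1,rmB), ball_in(b3,rmD), free(right), robot_in(rmB)}

== RESULT ==
["ball_in(b1,rmB)", "ball_in(b3,rmD)", "free(right)", "robot_in(rmB)"]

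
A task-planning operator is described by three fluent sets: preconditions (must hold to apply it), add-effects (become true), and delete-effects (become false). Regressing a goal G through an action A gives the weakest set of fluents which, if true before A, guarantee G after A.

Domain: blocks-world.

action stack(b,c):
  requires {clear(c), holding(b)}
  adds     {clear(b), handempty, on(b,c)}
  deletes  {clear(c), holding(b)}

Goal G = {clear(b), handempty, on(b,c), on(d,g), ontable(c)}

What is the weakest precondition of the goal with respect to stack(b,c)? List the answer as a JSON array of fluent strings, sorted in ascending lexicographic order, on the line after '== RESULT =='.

Compute (G \ add) ∪ pre:
  G ∩ del = {}  (empty — regression defined)
  G \ add = {clear(b), handempty, on(b,c), on(d,g), ontable(c)} \ {clear(b), handempty, on(b,c)} = {on(d,g), ontable(c)}
  ∪ pre   = {on(d,g), ontable(c)} ∪ {clear(c), holding(b)}
          = {clear(c), holding(b), on(d,g), ontable(c)}

== RESULT ==
["clear(c)", "holding(b)", "on(d,g)", "ontable(c)"]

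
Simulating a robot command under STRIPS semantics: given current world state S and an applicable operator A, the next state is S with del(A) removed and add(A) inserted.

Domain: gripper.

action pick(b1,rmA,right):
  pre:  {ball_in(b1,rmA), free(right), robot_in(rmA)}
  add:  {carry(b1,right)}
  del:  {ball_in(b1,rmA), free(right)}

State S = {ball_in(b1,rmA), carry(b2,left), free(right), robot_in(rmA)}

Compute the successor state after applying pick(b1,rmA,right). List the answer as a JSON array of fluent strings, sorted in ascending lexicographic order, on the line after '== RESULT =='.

Progress:
  pre ⊆ S: {ball_in(b1,rmA), free(right), robot_in(rmA)} ⊆ S  — applicable
  S \ del = {carry(b2,left), robot_in(rmA)}
  ∪ add   = {carry(b1,right), carry(b2,left), robot_in(rmA)}

== RESULT ==
["carry(b1,right)", "carry(b2,left)", "robot_in(rmA)"]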